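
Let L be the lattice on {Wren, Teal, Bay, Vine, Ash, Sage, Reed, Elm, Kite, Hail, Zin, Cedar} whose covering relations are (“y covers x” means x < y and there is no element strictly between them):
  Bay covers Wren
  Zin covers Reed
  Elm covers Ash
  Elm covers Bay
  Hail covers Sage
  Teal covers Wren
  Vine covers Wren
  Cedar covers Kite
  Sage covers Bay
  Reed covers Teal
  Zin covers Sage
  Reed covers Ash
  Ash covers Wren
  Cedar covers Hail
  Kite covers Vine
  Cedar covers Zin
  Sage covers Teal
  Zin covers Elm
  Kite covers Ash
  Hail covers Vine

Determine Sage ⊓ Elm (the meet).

Common lower bounds of {Sage, Elm}: Bay, Wren.
The greatest among these is Bay.

Bay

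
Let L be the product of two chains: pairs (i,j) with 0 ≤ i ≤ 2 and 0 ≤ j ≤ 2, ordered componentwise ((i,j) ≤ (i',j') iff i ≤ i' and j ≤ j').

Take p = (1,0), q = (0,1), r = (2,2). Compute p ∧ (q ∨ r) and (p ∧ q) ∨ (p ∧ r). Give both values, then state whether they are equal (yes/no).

q ∨ r = (2,2), so p ∧ (q ∨ r) = (1,0) ∧ (2,2) = (1,0).
p ∧ q = (0,0) and p ∧ r = (1,0), so (p ∧ q) ∨ (p ∧ r) = (0,0) ∨ (1,0) = (1,0).
Equal: yes.

(1,0); (1,0); yes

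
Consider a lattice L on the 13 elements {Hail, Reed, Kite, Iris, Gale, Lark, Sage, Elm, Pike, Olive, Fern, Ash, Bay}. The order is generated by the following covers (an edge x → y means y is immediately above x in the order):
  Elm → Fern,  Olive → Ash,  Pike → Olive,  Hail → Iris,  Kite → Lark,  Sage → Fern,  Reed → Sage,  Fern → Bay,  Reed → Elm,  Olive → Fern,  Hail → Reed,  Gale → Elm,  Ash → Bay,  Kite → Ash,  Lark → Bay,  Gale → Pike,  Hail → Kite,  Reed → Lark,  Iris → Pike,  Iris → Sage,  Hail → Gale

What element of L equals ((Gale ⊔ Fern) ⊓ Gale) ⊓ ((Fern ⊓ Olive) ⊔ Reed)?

Gale ∨ Fern = Fern
Fern ∧ Gale = Gale
Fern ∧ Olive = Olive
Olive ∨ Reed = Fern
Gale ∧ Fern = Gale

Gale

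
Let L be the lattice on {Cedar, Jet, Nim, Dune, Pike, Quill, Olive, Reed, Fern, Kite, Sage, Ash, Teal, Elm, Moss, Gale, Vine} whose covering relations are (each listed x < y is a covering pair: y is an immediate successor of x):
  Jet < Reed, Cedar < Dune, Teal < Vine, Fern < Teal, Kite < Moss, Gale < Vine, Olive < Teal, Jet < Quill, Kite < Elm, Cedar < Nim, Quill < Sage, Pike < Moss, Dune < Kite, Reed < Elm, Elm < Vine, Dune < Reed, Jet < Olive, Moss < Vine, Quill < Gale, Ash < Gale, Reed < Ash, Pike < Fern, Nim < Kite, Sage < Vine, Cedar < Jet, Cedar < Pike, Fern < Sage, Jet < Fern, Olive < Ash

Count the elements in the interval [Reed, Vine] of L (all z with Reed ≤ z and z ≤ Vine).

5

The interval [Reed, Vine] = {Ash, Elm, Gale, Reed, Vine}, which has 5 elements.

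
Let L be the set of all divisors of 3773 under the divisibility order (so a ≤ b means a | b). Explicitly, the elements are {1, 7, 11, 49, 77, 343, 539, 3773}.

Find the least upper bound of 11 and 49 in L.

539

Common upper bounds of {11, 49}: 3773, 539.
The least among these is 539.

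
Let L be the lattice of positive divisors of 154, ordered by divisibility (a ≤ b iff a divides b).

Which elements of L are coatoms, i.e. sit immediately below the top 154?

14, 22, 77

The coatoms are exactly the elements covered by 154: 14, 22, 77.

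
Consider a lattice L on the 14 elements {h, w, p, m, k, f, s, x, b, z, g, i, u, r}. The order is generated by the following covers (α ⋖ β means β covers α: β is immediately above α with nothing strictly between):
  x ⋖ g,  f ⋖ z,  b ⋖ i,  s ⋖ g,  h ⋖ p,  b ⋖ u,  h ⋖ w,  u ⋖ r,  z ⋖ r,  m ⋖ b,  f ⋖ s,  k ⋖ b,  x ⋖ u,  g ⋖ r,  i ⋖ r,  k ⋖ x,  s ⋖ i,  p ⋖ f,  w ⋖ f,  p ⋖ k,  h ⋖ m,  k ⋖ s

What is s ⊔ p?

Common upper bounds of {s, p}: g, i, r, s.
The least among these is s.

s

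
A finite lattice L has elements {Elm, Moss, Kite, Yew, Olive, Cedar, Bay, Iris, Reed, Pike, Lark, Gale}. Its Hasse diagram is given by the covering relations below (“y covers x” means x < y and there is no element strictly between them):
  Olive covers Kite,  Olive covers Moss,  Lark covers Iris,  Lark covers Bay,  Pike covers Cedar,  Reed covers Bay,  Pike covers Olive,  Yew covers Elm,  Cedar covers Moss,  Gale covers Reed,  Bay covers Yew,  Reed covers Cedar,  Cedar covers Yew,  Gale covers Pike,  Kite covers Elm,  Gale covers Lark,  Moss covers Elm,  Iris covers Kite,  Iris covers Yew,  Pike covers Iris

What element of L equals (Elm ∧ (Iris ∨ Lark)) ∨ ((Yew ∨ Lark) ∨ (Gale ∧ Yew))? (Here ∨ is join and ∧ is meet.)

Iris ∨ Lark = Lark
Elm ∧ Lark = Elm
Yew ∨ Lark = Lark
Gale ∧ Yew = Yew
Lark ∨ Yew = Lark
Elm ∨ Lark = Lark

Lark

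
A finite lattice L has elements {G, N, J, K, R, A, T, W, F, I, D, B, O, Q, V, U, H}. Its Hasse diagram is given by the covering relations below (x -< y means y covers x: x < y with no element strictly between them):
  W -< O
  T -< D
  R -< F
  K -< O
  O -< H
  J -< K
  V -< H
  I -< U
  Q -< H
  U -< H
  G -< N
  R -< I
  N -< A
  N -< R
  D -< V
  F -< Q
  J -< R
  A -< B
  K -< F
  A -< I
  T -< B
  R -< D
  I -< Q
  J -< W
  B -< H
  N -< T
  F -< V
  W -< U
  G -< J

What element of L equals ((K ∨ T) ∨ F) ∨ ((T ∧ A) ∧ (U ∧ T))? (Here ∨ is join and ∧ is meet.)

V

K ∨ T = V
V ∨ F = V
T ∧ A = N
U ∧ T = N
N ∧ N = N
V ∨ N = V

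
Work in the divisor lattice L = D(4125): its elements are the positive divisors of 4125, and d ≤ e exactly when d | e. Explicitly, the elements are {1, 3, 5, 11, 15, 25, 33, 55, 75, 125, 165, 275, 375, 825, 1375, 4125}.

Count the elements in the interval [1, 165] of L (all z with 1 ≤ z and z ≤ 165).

8

The interval [1, 165] = {1, 11, 15, 165, 3, 33, 5, 55}, which has 8 elements.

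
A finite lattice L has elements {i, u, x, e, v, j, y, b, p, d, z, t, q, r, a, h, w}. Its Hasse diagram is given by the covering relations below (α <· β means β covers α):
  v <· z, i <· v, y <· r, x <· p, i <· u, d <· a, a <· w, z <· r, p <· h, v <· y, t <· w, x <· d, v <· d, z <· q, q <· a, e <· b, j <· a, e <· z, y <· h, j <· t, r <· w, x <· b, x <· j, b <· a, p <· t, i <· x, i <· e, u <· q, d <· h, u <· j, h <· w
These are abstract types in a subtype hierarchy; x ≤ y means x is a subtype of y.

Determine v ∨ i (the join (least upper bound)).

v

Common upper bounds of {v, i}: a, d, h, q, r, v, w, y, z.
The least among these is v.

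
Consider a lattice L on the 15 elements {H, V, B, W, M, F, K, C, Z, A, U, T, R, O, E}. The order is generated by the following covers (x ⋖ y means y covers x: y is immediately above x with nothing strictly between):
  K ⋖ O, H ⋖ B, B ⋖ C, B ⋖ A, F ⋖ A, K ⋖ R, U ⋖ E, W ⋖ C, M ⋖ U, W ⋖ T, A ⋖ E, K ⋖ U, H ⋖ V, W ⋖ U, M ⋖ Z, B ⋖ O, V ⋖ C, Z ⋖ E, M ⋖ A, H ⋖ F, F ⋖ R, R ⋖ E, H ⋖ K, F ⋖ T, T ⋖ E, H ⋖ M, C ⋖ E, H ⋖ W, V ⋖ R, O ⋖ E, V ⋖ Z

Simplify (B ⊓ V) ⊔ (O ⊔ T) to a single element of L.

E

B ∧ V = H
O ∨ T = E
H ∨ E = E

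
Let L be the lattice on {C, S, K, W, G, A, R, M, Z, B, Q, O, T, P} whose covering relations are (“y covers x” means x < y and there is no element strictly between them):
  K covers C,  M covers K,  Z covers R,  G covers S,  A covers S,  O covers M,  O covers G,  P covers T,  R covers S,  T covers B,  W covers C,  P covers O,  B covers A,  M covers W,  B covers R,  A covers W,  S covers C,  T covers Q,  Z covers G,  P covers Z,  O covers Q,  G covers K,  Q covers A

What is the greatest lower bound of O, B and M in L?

Common lower bounds of {O, B, M}: C, W.
The greatest among these is W.

W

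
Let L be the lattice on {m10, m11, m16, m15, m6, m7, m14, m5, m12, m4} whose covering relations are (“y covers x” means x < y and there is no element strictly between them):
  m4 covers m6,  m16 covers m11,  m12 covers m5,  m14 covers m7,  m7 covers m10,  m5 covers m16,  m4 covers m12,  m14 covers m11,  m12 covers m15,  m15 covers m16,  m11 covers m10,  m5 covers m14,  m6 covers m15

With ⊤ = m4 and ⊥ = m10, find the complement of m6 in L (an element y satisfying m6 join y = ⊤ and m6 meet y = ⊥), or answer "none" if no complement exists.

Need y with m6 ∨ y = m4 and m6 ∧ y = m10.
Checking each element gives: m7.

m7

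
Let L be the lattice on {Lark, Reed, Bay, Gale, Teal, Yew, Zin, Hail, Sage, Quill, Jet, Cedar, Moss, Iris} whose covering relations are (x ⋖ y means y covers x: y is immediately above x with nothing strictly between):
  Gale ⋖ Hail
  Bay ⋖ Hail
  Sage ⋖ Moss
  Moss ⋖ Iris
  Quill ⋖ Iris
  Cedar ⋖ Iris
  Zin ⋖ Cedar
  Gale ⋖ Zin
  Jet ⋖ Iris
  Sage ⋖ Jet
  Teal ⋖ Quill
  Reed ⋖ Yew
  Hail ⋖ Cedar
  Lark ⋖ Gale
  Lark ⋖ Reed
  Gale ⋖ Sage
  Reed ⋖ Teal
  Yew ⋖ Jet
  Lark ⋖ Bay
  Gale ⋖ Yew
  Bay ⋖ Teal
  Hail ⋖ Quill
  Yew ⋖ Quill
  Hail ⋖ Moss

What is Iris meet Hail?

Common lower bounds of {Iris, Hail}: Bay, Gale, Hail, Lark.
The greatest among these is Hail.

Hail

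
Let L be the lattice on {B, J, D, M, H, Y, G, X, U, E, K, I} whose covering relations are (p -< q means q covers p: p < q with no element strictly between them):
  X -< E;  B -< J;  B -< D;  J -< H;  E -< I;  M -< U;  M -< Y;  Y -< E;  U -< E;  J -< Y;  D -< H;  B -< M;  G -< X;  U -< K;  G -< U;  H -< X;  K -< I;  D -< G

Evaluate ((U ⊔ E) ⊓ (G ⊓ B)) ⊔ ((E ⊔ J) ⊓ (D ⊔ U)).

U ∨ E = E
G ∧ B = B
E ∧ B = B
E ∨ J = E
D ∨ U = U
E ∧ U = U
B ∨ U = U

U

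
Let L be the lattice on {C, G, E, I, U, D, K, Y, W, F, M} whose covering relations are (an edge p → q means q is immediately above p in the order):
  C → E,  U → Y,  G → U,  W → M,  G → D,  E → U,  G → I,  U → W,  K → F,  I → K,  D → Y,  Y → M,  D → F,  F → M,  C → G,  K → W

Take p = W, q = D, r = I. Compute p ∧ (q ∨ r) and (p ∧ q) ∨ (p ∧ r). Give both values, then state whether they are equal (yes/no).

q ∨ r = F, so p ∧ (q ∨ r) = W ∧ F = K.
p ∧ q = G and p ∧ r = I, so (p ∧ q) ∨ (p ∧ r) = G ∨ I = I.
Equal: no.

K; I; no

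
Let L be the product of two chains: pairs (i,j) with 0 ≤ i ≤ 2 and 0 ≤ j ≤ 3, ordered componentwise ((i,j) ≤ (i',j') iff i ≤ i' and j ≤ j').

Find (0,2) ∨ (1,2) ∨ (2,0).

(2,2)

In a product of chains, the join is componentwise max, giving (2,2).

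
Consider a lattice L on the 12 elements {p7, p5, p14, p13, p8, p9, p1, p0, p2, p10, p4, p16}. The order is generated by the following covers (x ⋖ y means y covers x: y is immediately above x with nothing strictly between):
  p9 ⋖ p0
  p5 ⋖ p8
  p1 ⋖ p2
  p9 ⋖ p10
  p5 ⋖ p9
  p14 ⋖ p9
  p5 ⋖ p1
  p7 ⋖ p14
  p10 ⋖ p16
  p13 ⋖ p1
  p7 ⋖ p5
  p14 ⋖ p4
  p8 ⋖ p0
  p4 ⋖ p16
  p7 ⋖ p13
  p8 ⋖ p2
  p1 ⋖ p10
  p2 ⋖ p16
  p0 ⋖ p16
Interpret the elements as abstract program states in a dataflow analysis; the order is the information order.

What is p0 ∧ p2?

p8

Common lower bounds of {p0, p2}: p5, p7, p8.
The greatest among these is p8.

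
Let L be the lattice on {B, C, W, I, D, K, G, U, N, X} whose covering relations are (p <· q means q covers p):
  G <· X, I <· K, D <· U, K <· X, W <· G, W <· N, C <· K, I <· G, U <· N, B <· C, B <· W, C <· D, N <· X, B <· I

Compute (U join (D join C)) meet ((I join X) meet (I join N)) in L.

D ∨ C = D
U ∨ D = U
I ∨ X = X
I ∨ N = X
X ∧ X = X
U ∧ X = U

U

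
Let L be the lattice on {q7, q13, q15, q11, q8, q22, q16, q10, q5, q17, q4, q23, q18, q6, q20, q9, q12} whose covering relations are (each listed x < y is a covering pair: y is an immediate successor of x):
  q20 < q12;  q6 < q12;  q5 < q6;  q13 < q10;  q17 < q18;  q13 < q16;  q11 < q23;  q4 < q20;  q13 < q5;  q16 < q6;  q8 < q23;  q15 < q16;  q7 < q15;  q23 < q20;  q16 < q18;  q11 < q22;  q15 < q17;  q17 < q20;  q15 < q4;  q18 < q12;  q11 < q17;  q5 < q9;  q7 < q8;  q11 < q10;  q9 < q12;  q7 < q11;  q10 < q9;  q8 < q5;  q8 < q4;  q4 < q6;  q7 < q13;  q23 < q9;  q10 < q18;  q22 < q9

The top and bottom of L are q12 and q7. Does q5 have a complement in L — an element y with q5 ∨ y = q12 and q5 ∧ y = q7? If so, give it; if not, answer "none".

q17

Need y with q5 ∨ y = q12 and q5 ∧ y = q7.
Checking each element gives: q17.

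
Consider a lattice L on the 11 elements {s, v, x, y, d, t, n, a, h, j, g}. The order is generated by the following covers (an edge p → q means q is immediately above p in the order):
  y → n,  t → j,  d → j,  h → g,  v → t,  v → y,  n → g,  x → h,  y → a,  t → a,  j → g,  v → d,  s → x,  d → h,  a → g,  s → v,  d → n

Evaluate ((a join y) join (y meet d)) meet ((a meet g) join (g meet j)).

a ∨ y = a
y ∧ d = v
a ∨ v = a
a ∧ g = a
g ∧ j = j
a ∨ j = g
a ∧ g = a

a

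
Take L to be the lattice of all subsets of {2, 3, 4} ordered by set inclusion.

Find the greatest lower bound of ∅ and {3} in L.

∅

Under ⊆, meet is intersection: ∅ ∩ {3} = ∅.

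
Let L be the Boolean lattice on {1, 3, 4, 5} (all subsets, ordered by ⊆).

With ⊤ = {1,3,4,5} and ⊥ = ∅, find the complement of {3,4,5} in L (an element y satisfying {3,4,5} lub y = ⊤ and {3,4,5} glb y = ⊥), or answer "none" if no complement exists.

Need y with {3,4,5} ∨ y = {1,3,4,5} and {3,4,5} ∧ y = ∅.
Checking each element gives: {1}.

{1}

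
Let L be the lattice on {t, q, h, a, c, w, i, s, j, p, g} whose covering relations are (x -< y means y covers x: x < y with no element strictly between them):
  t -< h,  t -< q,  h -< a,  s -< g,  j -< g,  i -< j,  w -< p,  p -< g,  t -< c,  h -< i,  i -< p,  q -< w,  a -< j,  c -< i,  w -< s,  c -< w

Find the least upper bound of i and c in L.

i

Common upper bounds of {i, c}: g, i, j, p.
The least among these is i.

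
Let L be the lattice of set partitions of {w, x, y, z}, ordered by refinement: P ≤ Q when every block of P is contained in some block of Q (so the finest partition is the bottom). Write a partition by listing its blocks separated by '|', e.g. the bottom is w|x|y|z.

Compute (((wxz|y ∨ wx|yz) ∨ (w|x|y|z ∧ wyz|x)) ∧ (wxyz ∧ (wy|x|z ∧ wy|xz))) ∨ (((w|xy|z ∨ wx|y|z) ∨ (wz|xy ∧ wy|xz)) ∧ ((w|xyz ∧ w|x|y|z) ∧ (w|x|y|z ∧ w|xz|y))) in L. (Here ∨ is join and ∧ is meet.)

wxz|y ∨ wx|yz = wxyz
w|x|y|z ∧ wyz|x = w|x|y|z
wxyz ∨ w|x|y|z = wxyz
wy|x|z ∧ wy|xz = wy|x|z
wxyz ∧ wy|x|z = wy|x|z
wxyz ∧ wy|x|z = wy|x|z
w|xy|z ∨ wx|y|z = wxy|z
wz|xy ∧ wy|xz = w|x|y|z
wxy|z ∨ w|x|y|z = wxy|z
w|xyz ∧ w|x|y|z = w|x|y|z
w|x|y|z ∧ w|xz|y = w|x|y|z
w|x|y|z ∧ w|x|y|z = w|x|y|z
wxy|z ∧ w|x|y|z = w|x|y|z
wy|x|z ∨ w|x|y|z = wy|x|z

wy|x|z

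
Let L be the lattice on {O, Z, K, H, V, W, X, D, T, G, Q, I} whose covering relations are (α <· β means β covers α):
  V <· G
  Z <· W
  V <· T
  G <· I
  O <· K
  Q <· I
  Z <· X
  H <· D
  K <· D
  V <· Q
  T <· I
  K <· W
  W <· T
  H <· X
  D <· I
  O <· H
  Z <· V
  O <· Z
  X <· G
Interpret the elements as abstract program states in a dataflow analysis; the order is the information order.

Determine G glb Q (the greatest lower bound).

Common lower bounds of {G, Q}: O, V, Z.
The greatest among these is V.

V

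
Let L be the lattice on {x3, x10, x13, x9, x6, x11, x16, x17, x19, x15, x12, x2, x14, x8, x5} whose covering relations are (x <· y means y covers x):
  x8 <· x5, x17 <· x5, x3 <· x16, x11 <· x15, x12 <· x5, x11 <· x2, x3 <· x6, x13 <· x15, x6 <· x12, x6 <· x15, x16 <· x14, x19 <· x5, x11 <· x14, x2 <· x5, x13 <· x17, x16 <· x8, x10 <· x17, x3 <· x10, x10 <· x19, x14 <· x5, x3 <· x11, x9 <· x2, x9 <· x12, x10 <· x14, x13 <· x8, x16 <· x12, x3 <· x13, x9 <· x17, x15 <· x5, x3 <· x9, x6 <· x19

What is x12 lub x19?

x5

Common upper bounds of {x12, x19}: x5.
The least among these is x5.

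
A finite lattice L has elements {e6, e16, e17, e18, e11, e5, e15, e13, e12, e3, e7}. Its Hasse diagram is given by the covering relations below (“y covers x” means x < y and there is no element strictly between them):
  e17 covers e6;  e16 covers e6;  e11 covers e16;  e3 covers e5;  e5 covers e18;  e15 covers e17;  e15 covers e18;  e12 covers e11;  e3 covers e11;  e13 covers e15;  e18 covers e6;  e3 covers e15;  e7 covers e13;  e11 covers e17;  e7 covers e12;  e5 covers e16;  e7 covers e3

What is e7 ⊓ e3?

e3

Common lower bounds of {e7, e3}: e11, e15, e16, e17, e18, e3, e5, e6.
The greatest among these is e3.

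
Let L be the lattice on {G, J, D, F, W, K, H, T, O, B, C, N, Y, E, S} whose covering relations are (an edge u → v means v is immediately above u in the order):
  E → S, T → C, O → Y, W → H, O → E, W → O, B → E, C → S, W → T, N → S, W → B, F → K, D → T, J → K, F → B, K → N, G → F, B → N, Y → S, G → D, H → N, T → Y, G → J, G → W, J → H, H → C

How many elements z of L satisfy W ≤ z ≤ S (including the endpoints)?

The interval [W, S] = {B, C, E, H, N, O, S, T, W, Y}, which has 10 elements.

10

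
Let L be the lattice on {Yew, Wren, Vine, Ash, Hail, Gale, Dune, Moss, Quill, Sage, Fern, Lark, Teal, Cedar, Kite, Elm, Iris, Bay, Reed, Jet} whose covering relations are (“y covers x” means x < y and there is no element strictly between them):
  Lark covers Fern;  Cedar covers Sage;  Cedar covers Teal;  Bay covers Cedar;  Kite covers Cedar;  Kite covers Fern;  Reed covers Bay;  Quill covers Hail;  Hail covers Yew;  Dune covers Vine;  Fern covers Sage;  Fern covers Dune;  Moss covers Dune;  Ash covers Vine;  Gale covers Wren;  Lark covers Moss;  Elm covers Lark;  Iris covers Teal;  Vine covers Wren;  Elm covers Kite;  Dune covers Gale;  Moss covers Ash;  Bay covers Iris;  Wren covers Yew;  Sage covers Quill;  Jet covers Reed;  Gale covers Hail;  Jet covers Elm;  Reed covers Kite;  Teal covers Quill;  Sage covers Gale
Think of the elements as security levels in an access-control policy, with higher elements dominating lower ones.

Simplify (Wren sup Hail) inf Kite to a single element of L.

Gale

Wren ∨ Hail = Gale
Gale ∧ Kite = Gale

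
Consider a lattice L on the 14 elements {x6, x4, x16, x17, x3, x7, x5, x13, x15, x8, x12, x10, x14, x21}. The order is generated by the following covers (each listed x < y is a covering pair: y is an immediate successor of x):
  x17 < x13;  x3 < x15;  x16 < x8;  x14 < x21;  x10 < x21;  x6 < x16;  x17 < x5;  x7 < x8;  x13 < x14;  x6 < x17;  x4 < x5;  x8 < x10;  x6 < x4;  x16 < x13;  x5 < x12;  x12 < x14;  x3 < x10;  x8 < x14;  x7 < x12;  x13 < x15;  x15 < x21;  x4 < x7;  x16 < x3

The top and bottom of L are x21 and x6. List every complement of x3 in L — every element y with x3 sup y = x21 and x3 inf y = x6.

x12, x5

Need y with x3 ∨ y = x21 and x3 ∧ y = x6.
Checking each element gives: x12, x5.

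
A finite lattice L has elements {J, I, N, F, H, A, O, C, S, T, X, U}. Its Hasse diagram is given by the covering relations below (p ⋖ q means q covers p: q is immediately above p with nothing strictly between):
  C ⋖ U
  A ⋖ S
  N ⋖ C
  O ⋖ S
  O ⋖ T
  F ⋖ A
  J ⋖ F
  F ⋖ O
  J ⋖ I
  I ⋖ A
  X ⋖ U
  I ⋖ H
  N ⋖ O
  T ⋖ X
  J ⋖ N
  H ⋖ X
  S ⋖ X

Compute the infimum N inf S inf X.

Common lower bounds of {N, S, X}: J, N.
The greatest among these is N.

N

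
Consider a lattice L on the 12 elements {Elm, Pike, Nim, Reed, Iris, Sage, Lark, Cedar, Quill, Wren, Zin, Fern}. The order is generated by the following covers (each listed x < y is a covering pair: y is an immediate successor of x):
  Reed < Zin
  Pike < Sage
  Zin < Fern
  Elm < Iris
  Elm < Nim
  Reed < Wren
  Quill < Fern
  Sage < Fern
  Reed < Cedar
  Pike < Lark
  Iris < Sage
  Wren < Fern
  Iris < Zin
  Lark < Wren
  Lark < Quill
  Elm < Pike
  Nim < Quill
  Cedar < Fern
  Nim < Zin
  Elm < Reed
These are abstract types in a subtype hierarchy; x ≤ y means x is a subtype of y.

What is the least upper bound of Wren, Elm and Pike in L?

Common upper bounds of {Wren, Elm, Pike}: Fern, Wren.
The least among these is Wren.

Wren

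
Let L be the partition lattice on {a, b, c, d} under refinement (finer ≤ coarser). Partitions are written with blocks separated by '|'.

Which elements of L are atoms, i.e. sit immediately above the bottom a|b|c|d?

The atoms are exactly the elements that cover a|b|c|d: ab|c|d, ac|b|d, ad|b|c, a|bc|d, a|bd|c, a|b|cd.

ab|c|d, ac|b|d, ad|b|c, a|bc|d, a|bd|c, a|b|cd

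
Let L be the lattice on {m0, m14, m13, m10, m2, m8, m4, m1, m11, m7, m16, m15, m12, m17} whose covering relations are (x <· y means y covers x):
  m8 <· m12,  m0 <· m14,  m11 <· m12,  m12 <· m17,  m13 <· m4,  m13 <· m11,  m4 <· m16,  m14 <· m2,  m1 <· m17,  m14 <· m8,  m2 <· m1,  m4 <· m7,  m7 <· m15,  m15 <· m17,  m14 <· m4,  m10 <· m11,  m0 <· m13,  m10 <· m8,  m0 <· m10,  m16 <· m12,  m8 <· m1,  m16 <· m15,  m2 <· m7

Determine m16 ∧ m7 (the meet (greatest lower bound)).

Common lower bounds of {m16, m7}: m0, m13, m14, m4.
The greatest among these is m4.

m4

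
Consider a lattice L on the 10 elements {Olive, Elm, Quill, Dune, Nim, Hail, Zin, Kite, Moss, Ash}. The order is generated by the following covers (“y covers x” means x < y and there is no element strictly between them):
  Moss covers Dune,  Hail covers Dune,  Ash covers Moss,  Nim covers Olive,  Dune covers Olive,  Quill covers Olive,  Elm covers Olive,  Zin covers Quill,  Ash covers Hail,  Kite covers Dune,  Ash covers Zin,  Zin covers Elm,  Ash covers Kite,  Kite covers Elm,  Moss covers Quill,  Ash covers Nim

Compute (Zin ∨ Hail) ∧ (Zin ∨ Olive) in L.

Zin ∨ Hail = Ash
Zin ∨ Olive = Zin
Ash ∧ Zin = Zin

Zin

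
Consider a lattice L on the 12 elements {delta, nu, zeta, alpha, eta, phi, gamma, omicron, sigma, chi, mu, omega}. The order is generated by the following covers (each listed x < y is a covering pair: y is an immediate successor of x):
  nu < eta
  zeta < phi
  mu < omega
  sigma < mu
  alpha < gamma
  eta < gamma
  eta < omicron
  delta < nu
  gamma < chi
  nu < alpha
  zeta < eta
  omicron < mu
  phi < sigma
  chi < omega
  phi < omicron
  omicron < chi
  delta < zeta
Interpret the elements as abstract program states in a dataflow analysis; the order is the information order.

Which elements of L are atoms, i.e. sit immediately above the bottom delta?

The atoms are exactly the elements that cover delta: nu, zeta.

nu, zeta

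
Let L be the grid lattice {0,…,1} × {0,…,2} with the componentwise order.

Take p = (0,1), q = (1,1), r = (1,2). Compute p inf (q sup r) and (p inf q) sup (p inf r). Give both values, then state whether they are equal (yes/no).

(0,1); (0,1); yes

q sup r = (1,2), so p inf (q sup r) = (0,1) inf (1,2) = (0,1).
p inf q = (0,1) and p inf r = (0,1), so (p inf q) sup (p inf r) = (0,1) sup (0,1) = (0,1).
Equal: yes.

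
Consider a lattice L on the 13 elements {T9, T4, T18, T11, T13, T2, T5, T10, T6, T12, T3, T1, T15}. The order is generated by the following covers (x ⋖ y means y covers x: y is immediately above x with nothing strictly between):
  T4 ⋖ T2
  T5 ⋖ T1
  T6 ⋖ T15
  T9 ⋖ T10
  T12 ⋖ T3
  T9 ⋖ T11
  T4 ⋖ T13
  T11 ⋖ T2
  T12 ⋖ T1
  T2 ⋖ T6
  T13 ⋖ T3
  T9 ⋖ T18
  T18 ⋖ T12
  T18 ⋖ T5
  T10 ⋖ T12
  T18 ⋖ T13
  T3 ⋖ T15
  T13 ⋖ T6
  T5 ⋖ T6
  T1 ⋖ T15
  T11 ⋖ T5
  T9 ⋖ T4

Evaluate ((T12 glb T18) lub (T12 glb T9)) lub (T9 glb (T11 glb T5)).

T12 ∧ T18 = T18
T12 ∧ T9 = T9
T18 ∨ T9 = T18
T11 ∧ T5 = T11
T9 ∧ T11 = T9
T18 ∨ T9 = T18

T18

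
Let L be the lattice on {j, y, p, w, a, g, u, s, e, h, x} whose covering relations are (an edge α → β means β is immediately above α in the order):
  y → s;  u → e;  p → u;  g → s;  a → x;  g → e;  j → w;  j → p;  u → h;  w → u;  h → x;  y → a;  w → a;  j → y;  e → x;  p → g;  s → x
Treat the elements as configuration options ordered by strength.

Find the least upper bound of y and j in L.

Common upper bounds of {y, j}: a, s, x, y.
The least among these is y.

y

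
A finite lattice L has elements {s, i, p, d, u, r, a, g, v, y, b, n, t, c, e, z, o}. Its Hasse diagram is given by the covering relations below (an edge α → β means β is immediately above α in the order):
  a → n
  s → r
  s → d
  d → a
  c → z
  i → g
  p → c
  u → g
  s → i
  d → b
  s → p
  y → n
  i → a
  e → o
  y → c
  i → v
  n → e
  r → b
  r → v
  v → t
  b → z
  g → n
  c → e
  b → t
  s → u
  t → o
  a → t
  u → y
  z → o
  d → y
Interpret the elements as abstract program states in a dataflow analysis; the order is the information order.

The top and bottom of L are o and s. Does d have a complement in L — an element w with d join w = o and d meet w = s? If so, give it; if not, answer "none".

For every candidate w, either d ∨ w ≠ o or d ∧ w ≠ s; no complement exists.

none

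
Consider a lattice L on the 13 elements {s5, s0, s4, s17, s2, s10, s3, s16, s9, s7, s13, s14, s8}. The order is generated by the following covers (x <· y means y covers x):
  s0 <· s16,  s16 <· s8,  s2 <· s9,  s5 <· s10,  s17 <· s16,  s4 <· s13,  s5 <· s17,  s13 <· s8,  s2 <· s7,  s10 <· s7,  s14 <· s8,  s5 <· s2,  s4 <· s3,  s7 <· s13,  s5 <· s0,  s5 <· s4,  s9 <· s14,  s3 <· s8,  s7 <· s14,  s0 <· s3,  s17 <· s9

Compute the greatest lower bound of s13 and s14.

Common lower bounds of {s13, s14}: s10, s2, s5, s7.
The greatest among these is s7.

s7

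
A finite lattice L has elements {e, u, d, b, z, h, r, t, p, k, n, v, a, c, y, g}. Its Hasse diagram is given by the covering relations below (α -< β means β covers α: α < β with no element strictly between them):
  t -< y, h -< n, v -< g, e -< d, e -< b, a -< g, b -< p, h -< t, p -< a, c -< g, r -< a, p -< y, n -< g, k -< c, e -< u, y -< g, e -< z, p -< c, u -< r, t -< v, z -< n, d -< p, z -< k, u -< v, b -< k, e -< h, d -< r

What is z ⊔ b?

k

Common upper bounds of {z, b}: c, g, k.
The least among these is k.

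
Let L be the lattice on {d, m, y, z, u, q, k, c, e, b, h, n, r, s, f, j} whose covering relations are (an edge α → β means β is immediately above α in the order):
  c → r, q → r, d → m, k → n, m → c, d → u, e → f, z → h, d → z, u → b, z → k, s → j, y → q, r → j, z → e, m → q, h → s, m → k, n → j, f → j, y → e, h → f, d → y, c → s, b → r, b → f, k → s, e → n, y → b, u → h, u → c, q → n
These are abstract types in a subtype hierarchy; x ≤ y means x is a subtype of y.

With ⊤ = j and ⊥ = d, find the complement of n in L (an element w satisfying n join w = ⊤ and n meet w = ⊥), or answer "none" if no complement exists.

u

Need w with n ∨ w = j and n ∧ w = d.
Checking each element gives: u.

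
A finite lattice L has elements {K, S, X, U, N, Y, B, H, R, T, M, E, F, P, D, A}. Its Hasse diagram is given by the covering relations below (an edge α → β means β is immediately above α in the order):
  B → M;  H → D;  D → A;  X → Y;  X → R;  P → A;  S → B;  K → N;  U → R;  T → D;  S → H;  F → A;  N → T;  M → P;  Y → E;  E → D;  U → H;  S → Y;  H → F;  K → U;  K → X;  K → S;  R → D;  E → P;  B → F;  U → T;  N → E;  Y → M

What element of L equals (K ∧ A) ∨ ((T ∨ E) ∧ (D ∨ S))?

D

K ∧ A = K
T ∨ E = D
D ∨ S = D
D ∧ D = D
K ∨ D = D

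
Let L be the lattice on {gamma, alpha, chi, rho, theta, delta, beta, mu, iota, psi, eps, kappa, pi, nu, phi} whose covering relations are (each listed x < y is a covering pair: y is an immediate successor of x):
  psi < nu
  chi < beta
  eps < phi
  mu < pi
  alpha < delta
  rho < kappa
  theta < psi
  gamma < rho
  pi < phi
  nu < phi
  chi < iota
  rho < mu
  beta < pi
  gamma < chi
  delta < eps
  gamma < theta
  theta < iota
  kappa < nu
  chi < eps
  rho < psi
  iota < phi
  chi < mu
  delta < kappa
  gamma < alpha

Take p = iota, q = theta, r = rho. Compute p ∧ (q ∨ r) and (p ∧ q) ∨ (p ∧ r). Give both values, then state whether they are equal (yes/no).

theta; theta; yes

q ∨ r = psi, so p ∧ (q ∨ r) = iota ∧ psi = theta.
p ∧ q = theta and p ∧ r = gamma, so (p ∧ q) ∨ (p ∧ r) = theta ∨ gamma = theta.
Equal: yes.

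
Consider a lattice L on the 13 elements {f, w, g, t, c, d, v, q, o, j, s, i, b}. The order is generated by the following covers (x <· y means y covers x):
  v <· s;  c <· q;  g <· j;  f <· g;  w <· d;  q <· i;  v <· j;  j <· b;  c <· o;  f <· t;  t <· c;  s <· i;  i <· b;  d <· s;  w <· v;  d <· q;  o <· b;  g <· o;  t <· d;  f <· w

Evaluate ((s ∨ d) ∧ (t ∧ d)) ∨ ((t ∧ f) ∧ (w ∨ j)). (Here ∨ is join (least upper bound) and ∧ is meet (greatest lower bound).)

s ∨ d = s
t ∧ d = t
s ∧ t = t
t ∧ f = f
w ∨ j = j
f ∧ j = f
t ∨ f = t

t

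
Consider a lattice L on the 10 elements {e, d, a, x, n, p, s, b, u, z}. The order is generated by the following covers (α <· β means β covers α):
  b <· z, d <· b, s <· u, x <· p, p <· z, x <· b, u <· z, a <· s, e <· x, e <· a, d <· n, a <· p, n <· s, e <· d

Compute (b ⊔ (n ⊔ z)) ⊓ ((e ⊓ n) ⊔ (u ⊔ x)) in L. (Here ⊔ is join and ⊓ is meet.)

z

n ∨ z = z
b ∨ z = z
e ∧ n = e
u ∨ x = z
e ∨ z = z
z ∧ z = z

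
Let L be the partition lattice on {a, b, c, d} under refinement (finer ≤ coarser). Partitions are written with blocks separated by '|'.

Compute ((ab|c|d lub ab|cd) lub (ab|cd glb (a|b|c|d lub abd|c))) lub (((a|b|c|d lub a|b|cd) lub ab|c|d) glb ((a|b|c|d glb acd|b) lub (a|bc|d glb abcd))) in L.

ab|cd

ab|c|d ∨ ab|cd = ab|cd
a|b|c|d ∨ abd|c = abd|c
ab|cd ∧ abd|c = ab|c|d
ab|cd ∨ ab|c|d = ab|cd
a|b|c|d ∨ a|b|cd = a|b|cd
a|b|cd ∨ ab|c|d = ab|cd
a|b|c|d ∧ acd|b = a|b|c|d
a|bc|d ∧ abcd = a|bc|d
a|b|c|d ∨ a|bc|d = a|bc|d
ab|cd ∧ a|bc|d = a|b|c|d
ab|cd ∨ a|b|c|d = ab|cd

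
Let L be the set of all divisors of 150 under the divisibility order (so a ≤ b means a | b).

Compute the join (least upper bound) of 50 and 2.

In the divisibility order, the join is the least common multiple: lcm(50, 2) = 50.

50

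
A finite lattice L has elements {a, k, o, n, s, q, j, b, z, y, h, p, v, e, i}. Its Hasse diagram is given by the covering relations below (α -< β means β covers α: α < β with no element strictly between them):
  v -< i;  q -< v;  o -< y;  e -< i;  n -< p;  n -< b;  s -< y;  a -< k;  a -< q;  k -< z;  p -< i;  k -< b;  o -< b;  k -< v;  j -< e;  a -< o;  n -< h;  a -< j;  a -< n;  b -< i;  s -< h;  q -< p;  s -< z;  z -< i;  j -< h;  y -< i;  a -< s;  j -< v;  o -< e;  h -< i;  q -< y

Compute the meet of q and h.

Common lower bounds of {q, h}: a.
The greatest among these is a.

a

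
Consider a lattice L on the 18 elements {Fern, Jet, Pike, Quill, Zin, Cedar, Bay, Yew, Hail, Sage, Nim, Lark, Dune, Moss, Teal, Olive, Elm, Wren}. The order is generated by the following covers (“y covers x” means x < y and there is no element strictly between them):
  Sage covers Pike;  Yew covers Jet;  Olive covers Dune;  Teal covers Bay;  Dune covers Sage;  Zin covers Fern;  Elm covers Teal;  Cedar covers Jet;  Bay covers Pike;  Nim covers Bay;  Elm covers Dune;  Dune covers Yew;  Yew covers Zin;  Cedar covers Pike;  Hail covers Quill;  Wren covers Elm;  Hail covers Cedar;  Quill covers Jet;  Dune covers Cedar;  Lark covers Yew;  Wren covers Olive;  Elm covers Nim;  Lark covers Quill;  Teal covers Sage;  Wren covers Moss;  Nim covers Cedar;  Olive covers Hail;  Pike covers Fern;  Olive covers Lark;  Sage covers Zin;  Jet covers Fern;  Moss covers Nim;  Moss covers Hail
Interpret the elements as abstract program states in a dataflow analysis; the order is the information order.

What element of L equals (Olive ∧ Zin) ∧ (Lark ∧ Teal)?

Zin

Olive ∧ Zin = Zin
Lark ∧ Teal = Zin
Zin ∧ Zin = Zin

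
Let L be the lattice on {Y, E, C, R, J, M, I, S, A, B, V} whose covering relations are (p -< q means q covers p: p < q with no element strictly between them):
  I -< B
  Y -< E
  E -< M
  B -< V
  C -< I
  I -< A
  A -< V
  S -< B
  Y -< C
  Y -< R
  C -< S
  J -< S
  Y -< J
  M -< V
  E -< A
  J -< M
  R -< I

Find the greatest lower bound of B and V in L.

Common lower bounds of {B, V}: B, C, I, J, R, S, Y.
The greatest among these is B.

B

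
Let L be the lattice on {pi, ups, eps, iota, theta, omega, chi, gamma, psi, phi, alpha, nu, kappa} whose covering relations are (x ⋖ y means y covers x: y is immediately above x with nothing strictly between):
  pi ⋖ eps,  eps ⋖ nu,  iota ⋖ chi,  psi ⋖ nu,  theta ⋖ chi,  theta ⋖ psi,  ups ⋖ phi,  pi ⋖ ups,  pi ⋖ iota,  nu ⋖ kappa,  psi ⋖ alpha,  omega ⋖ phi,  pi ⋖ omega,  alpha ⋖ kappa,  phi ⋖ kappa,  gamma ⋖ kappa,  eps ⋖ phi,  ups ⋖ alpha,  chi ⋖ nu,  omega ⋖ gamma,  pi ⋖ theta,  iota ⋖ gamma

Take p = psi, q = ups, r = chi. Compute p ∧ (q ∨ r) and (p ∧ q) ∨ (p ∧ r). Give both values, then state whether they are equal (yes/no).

psi; theta; no

q ∨ r = kappa, so p ∧ (q ∨ r) = psi ∧ kappa = psi.
p ∧ q = pi and p ∧ r = theta, so (p ∧ q) ∨ (p ∧ r) = pi ∨ theta = theta.
Equal: no.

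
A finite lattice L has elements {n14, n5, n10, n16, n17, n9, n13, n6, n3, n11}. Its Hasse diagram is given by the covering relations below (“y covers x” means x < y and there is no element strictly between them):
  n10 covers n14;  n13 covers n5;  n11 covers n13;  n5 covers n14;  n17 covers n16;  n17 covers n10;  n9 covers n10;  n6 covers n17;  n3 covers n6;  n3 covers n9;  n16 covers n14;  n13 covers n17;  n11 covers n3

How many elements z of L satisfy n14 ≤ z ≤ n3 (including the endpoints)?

7

The interval [n14, n3] = {n10, n14, n16, n17, n3, n6, n9}, which has 7 elements.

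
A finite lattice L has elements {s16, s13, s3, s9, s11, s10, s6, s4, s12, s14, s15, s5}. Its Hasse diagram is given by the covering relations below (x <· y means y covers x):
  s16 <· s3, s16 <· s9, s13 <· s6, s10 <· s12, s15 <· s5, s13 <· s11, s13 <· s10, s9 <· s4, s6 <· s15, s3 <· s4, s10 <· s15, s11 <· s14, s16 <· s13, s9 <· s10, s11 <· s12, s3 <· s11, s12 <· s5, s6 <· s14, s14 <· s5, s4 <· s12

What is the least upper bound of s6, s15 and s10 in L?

s15

Common upper bounds of {s6, s15, s10}: s15, s5.
The least among these is s15.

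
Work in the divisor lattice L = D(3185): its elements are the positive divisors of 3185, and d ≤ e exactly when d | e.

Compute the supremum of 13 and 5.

65

In the divisibility order, the join is the least common multiple: lcm(13, 5) = 65.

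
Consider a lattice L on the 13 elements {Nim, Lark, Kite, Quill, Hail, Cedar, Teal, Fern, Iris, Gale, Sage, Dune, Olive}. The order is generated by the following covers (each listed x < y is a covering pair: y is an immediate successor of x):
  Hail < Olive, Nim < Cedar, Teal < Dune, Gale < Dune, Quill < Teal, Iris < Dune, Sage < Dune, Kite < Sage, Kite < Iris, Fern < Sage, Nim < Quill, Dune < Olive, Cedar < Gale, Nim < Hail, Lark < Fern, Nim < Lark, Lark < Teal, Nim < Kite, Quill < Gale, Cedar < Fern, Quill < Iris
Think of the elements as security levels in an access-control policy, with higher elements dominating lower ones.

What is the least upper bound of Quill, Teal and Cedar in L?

Common upper bounds of {Quill, Teal, Cedar}: Dune, Olive.
The least among these is Dune.

Dune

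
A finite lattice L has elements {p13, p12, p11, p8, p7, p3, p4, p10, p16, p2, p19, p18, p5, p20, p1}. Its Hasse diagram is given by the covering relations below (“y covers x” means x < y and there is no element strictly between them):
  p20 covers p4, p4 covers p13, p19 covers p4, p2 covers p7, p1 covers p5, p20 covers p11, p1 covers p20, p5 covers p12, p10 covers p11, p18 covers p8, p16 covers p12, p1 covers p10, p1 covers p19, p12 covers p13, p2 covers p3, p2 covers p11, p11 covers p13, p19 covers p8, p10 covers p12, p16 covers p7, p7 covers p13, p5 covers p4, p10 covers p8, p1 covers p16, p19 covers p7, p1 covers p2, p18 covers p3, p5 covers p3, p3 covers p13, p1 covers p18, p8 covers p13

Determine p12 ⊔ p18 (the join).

Common upper bounds of {p12, p18}: p1.
The least among these is p1.

p1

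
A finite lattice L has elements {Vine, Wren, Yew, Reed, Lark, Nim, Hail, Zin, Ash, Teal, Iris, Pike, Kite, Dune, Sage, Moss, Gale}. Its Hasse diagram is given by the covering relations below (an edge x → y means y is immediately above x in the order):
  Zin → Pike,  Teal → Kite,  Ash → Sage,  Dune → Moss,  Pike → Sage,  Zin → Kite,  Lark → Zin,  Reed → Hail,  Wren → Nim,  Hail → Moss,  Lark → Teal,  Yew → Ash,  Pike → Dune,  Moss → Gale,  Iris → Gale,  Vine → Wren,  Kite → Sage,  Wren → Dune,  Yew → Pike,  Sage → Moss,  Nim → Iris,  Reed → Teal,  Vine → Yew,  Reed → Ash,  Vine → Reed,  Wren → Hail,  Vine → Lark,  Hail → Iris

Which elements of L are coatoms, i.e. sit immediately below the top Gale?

The coatoms are exactly the elements covered by Gale: Iris, Moss.

Iris, Moss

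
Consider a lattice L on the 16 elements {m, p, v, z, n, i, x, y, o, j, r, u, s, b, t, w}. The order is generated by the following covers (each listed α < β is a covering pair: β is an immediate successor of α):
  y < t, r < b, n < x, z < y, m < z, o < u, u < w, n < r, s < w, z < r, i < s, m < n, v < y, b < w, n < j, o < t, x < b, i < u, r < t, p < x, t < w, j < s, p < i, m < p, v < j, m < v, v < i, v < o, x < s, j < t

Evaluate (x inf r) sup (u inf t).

t

x ∧ r = n
u ∧ t = o
n ∨ o = t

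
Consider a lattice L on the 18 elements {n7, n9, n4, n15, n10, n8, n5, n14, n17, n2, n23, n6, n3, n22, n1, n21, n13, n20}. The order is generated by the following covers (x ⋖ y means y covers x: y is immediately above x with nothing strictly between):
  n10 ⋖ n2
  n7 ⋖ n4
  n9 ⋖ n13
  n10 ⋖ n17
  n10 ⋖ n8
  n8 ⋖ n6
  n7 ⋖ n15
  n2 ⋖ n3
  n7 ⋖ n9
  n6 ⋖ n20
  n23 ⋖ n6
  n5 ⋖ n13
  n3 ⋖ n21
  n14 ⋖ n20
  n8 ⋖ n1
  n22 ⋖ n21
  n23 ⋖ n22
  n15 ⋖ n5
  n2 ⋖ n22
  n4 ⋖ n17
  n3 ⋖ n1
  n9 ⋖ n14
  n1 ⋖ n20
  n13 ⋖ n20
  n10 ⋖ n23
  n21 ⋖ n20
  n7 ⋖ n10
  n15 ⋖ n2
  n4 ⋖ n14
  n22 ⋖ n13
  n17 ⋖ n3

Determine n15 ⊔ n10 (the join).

n2

Common upper bounds of {n15, n10}: n1, n13, n2, n20, n21, n22, n3.
The least among these is n2.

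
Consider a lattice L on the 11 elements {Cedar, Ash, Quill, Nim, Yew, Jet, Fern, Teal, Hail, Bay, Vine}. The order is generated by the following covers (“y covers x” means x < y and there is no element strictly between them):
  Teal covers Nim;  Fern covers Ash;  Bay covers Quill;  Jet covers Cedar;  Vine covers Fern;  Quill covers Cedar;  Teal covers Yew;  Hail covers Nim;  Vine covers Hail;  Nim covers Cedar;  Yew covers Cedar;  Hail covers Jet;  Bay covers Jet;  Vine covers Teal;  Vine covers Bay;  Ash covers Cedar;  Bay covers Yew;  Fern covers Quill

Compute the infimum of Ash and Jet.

Common lower bounds of {Ash, Jet}: Cedar.
The greatest among these is Cedar.

Cedar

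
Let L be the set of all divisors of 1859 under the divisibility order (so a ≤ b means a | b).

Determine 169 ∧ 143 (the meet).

13

In the divisibility order, the meet is the greatest common divisor: gcd(169, 143) = 13.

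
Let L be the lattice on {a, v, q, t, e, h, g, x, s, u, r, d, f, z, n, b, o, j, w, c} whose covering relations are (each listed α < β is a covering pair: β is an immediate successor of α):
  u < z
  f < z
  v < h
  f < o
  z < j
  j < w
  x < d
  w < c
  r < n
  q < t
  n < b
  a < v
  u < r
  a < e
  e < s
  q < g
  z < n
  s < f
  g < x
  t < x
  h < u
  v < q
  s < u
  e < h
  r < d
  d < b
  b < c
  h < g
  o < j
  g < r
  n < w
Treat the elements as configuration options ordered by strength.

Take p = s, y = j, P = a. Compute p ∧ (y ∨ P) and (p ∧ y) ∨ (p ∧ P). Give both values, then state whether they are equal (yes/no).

y ∨ P = j, so p ∧ (y ∨ P) = s ∧ j = s.
p ∧ y = s and p ∧ P = a, so (p ∧ y) ∨ (p ∧ P) = s ∨ a = s.
Equal: yes.

s; s; yes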